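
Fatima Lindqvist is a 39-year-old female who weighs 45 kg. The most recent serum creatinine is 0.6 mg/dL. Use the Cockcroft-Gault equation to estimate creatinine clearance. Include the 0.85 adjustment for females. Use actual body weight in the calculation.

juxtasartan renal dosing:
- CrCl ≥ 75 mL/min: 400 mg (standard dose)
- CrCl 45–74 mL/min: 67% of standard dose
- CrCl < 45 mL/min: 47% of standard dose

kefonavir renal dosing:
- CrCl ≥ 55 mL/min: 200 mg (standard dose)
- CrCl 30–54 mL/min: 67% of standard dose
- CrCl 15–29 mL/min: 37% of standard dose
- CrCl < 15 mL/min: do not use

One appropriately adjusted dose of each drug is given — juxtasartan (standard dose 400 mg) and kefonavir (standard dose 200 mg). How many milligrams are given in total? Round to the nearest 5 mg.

600 mg

CrCl = (140 − 39) × 45 / (72 × 0.6) × 0.85 = 4545.0 / 43.20 × 0.85 ≈ 89.4 mL/min
CrCl ≈ 89 mL/min.
juxtasartan: ≥ 75 mL/min → 100% of 400 mg = 400 mg.
kefonavir: ≥ 55 mL/min → 100% of 200 mg = 200 mg.
Total = 400 + 200 = 600 mg.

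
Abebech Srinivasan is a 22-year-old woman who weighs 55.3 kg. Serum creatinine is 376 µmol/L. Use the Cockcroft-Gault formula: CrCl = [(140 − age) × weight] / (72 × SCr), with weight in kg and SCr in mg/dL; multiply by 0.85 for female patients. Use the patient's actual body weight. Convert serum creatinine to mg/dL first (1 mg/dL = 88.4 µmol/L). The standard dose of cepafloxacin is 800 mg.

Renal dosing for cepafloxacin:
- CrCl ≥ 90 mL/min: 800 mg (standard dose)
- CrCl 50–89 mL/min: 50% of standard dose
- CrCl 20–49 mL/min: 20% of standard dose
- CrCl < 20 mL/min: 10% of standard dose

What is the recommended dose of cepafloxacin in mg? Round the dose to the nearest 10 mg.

SCr = 376 / 88.4 = 4.253 mg/dL
CrCl = (140 − 22) × 55.3 / (72 × 4.253) × 0.85 = 6525.4 / 306.22 × 0.85 ≈ 18.1 mL/min
CrCl ≈ 18 mL/min → bracket < 20 mL/min.
10% of 800 mg = 80 mg

80 mg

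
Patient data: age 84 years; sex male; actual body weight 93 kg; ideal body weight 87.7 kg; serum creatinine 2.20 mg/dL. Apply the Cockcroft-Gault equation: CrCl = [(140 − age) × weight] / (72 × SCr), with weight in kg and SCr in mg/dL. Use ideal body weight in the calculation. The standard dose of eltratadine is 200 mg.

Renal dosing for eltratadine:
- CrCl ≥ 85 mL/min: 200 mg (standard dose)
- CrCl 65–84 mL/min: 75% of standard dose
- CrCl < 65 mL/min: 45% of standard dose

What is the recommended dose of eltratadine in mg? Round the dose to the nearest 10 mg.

90 mg

CrCl = (140 − 84) × 87.7 / (72 × 2.2) = 4911.2 / 158.40 ≈ 31.0 mL/min
CrCl ≈ 31 mL/min → bracket < 65 mL/min.
45% of 200 mg = 90 mg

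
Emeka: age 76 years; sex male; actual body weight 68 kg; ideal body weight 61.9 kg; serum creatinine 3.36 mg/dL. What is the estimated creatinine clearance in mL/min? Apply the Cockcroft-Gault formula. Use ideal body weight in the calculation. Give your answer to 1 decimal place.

CrCl = (140 − 76) × 61.9 / (72 × 3.36) = 3961.6 / 241.92 ≈ 16.4 mL/min

16.4 mL/min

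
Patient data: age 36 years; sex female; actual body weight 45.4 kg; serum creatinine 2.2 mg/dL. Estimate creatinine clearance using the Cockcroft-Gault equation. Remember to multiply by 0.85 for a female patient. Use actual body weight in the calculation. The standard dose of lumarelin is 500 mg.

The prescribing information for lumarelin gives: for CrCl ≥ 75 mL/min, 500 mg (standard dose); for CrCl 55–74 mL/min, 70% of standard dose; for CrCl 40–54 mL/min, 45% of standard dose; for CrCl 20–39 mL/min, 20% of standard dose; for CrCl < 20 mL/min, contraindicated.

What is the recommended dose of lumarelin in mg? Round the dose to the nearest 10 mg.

CrCl = (140 − 36) × 45.4 / (72 × 2.2) × 0.85 = 4721.6 / 158.40 × 0.85 ≈ 25.3 mL/min
CrCl ≈ 25 mL/min → bracket 20–39 mL/min.
20% of 500 mg = 100 mg

100 mg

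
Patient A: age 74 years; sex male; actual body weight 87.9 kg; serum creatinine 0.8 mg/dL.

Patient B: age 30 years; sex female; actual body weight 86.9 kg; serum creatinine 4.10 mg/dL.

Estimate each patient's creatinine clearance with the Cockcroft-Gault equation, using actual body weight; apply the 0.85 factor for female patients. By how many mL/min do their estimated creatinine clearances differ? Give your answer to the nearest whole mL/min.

73 mL/min

Patient A: CrCl = (140 − 74) × 87.9 / (72 × 0.8) = 5801.4 / 57.60 ≈ 100.7 mL/min
Patient B: CrCl = (140 − 30) × 86.9 / (72 × 4.1) × 0.85 = 9559.0 / 295.20 × 0.85 ≈ 27.5 mL/min
|100.7 − 27.5| = 73.2 mL/min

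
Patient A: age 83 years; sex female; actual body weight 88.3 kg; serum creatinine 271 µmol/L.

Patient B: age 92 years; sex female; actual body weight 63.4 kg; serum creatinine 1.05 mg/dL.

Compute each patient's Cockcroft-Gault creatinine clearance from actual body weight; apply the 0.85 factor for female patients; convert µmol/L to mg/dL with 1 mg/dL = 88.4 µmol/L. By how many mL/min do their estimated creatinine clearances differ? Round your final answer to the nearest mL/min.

Patient A: SCr = 271 / 88.4 = 3.066 mg/dL
Patient A: CrCl = (140 − 83) × 88.3 / (72 × 3.066) × 0.85 = 5033.1 / 220.75 × 0.85 ≈ 19.4 mL/min
Patient B: CrCl = (140 − 92) × 63.4 / (72 × 1.05) × 0.85 = 3043.2 / 75.60 × 0.85 ≈ 34.2 mL/min
|19.4 − 34.2| = 14.8 mL/min

15 mL/min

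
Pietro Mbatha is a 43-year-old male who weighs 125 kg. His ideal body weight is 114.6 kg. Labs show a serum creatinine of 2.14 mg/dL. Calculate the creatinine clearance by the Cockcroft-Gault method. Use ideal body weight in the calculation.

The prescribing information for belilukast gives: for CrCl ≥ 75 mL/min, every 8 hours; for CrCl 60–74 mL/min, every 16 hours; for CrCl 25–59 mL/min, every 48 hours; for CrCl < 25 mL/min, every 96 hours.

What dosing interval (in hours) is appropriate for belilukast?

CrCl = (140 − 43) × 114.6 / (72 × 2.14) = 11116.2 / 154.08 ≈ 72.1 mL/min
CrCl ≈ 72 mL/min → bracket 60–74 mL/min → every 16 hours.

every 16 hours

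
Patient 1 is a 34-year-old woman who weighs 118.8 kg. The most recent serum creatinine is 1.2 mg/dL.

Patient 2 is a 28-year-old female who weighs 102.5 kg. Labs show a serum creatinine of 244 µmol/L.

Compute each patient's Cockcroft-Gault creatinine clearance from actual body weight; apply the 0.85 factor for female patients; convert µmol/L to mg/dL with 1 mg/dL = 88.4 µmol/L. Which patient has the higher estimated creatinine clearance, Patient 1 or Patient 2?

Patient 1: CrCl = (140 − 34) × 118.8 / (72 × 1.2) × 0.85 = 12592.8 / 86.40 × 0.85 ≈ 123.9 mL/min
Patient 2: SCr = 244 / 88.4 = 2.76 mg/dL
Patient 2: CrCl = (140 − 28) × 102.5 / (72 × 2.76) × 0.85 = 11480.0 / 198.72 × 0.85 ≈ 49.1 mL/min
123.9 vs 49.1 mL/min → Patient 1 is higher.

Patient 1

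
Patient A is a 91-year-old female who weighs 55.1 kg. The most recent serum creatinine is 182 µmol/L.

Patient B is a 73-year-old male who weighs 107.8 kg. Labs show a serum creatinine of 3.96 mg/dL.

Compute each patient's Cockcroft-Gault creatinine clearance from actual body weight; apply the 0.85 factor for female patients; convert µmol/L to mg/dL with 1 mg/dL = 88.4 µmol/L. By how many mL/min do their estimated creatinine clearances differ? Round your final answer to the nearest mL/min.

10 mL/min

Patient A: SCr = 182 / 88.4 = 2.059 mg/dL
Patient A: CrCl = (140 − 91) × 55.1 / (72 × 2.059) × 0.85 = 2699.9 / 148.25 × 0.85 ≈ 15.5 mL/min
Patient B: CrCl = (140 − 73) × 107.8 / (72 × 3.96) = 7222.6 / 285.12 ≈ 25.3 mL/min
|15.5 − 25.3| = 9.8 mL/min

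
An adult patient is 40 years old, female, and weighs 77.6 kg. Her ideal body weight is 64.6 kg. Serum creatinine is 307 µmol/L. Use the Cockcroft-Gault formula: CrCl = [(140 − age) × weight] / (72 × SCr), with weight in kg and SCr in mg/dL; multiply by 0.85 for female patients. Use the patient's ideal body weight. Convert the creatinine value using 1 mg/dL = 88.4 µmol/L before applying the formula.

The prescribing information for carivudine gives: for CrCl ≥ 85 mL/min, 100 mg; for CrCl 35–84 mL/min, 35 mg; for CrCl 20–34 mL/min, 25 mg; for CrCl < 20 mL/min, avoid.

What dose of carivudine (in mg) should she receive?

SCr = 307 / 88.4 = 3.473 mg/dL
CrCl = (140 − 40) × 64.6 / (72 × 3.473) × 0.85 = 6460.0 / 250.06 × 0.85 ≈ 22.0 mL/min
CrCl ≈ 22 mL/min → bracket 20–34 mL/min.
Dose for this bracket: 25 mg.

25 mg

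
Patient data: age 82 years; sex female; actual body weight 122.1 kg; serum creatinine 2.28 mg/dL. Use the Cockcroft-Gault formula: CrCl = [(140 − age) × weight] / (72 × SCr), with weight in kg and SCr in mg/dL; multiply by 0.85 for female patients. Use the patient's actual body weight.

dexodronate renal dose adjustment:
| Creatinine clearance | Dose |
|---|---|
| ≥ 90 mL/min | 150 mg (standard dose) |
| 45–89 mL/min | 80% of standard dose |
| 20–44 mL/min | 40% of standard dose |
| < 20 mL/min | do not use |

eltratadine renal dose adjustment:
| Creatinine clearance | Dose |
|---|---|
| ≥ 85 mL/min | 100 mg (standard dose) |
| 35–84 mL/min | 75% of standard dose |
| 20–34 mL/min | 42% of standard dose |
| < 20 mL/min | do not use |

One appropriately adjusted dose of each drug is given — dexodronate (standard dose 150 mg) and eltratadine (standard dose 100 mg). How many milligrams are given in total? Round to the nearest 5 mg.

CrCl = (140 − 82) × 122.1 / (72 × 2.28) × 0.85 = 7081.8 / 164.16 × 0.85 ≈ 36.7 mL/min
CrCl ≈ 37 mL/min.
dexodronate: 20–44 mL/min → 40% of 150 mg = 60 mg.
eltratadine: 35–84 mL/min → 75% of 100 mg = 75 mg.
Total = 60 + 75 = 135 mg.

135 mg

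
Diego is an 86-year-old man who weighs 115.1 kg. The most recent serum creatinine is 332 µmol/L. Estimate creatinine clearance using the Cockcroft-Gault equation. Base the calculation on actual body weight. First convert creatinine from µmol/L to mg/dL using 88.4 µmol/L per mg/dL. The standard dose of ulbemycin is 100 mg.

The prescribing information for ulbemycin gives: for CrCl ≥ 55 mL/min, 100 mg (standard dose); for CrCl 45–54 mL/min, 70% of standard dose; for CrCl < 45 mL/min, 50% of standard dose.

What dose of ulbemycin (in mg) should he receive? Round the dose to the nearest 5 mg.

SCr = 332 / 88.4 = 3.756 mg/dL
CrCl = (140 − 86) × 115.1 / (72 × 3.756) = 6215.4 / 270.43 ≈ 23.0 mL/min
CrCl ≈ 23 mL/min → bracket < 45 mL/min.
50% of 100 mg = 50 mg

50 mg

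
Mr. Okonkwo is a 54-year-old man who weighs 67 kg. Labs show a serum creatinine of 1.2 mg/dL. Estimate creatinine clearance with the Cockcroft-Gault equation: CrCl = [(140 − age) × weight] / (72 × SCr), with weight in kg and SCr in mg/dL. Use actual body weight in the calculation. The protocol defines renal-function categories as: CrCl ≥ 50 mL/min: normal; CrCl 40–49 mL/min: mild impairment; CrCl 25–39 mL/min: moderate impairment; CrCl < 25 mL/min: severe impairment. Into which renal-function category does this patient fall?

CrCl = (140 − 54) × 67 / (72 × 1.2) = 5762.0 / 86.40 ≈ 66.7 mL/min
67 mL/min falls in the 'normal' range.

normal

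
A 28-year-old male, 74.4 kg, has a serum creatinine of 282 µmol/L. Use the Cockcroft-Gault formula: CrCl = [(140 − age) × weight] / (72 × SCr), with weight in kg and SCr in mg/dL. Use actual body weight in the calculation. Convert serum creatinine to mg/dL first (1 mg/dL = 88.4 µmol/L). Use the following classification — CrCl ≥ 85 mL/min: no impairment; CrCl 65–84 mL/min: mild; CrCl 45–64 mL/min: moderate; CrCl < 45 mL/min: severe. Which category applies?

severe

SCr = 282 / 88.4 = 3.19 mg/dL
CrCl = (140 − 28) × 74.4 / (72 × 3.19) = 8332.8 / 229.68 ≈ 36.3 mL/min
36 mL/min falls in the 'severe' range.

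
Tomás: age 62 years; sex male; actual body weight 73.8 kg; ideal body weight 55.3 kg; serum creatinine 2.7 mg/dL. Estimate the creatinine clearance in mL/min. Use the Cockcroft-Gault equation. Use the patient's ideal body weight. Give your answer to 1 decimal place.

22.2 mL/min

CrCl = (140 − 62) × 55.3 / (72 × 2.7) = 4313.4 / 194.40 ≈ 22.2 mL/min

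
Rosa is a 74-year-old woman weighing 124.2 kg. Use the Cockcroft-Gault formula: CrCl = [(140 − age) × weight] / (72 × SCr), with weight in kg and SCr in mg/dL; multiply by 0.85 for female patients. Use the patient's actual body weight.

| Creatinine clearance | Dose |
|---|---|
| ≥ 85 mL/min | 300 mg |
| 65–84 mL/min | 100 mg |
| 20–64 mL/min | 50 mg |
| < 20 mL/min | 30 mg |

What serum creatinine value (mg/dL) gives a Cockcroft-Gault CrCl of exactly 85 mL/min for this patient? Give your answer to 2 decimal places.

1.14 mg/dL

Standard dose requires CrCl ≥ 85 mL/min.
Set (140 − 74) × 124.2 × 0.85 / (72 × SCr) = 85
SCr = (140 − 74) × 124.2 × 0.85 / (72 × 85) = 1.139 mg/dL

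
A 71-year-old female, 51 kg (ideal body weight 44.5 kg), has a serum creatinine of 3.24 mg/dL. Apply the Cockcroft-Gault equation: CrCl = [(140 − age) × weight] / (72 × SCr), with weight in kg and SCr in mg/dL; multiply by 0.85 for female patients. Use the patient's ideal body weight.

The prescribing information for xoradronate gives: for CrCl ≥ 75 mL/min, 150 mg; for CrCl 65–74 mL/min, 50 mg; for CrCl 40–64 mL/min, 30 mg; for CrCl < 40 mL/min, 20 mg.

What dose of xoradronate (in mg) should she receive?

20 mg

CrCl = (140 − 71) × 44.5 / (72 × 3.24) × 0.85 = 3070.5 / 233.28 × 0.85 ≈ 11.2 mL/min
CrCl ≈ 11 mL/min → bracket < 40 mL/min.
Dose for this bracket: 20 mg.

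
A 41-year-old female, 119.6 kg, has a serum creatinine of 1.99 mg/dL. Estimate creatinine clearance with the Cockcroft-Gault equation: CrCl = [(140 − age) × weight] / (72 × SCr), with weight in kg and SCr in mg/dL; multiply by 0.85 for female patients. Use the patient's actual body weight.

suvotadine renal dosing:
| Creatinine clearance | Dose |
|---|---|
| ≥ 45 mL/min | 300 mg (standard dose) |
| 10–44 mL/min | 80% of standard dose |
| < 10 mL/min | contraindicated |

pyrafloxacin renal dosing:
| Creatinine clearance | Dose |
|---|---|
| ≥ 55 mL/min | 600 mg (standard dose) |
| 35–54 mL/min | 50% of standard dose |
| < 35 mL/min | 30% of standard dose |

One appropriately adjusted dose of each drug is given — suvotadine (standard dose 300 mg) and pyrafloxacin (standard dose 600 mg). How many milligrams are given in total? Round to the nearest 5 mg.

CrCl = (140 − 41) × 119.6 / (72 × 1.99) × 0.85 = 11840.4 / 143.28 × 0.85 ≈ 70.2 mL/min
CrCl ≈ 70 mL/min.
suvotadine: ≥ 45 mL/min → 100% of 300 mg = 300 mg.
pyrafloxacin: ≥ 55 mL/min → 100% of 600 mg = 600 mg.
Total = 300 + 600 = 900 mg.

900 mg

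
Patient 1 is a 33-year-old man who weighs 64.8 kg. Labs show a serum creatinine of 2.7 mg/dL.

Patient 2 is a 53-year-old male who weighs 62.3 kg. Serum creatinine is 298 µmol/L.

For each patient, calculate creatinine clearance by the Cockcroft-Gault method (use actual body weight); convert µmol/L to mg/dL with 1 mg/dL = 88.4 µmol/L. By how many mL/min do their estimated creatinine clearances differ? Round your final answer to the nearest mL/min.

13 mL/min

Patient 1: CrCl = (140 − 33) × 64.8 / (72 × 2.7) = 6933.6 / 194.40 ≈ 35.7 mL/min
Patient 2: SCr = 298 / 88.4 = 3.371 mg/dL
Patient 2: CrCl = (140 − 53) × 62.3 / (72 × 3.371) = 5420.1 / 242.71 ≈ 22.3 mL/min
|35.7 − 22.3| = 13.4 mL/min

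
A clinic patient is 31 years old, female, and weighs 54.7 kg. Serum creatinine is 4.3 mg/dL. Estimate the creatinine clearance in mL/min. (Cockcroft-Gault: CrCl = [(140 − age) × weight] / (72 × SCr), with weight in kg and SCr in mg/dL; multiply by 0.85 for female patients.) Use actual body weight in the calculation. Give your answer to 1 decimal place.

CrCl = (140 − 31) × 54.7 / (72 × 4.3) × 0.85 = 5962.3 / 309.60 × 0.85 ≈ 16.4 mL/min

16.4 mL/min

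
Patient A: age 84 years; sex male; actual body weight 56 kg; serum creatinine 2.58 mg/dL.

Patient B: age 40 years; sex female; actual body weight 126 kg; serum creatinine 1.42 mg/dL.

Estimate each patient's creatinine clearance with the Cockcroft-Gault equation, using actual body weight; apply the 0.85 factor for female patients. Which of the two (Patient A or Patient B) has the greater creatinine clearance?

Patient A: CrCl = (140 − 84) × 56 / (72 × 2.58) = 3136.0 / 185.76 ≈ 16.9 mL/min
Patient B: CrCl = (140 − 40) × 126 / (72 × 1.42) × 0.85 = 12600.0 / 102.24 × 0.85 ≈ 104.8 mL/min
16.9 vs 104.8 mL/min → Patient B is higher.

Patient B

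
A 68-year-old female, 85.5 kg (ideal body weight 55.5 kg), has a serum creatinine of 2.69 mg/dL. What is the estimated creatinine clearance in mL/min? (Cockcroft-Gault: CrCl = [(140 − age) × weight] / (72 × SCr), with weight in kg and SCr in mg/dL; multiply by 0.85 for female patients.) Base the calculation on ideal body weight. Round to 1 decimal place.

17.5 mL/min

CrCl = (140 − 68) × 55.5 / (72 × 2.69) × 0.85 = 3996.0 / 193.68 × 0.85 ≈ 17.5 mL/min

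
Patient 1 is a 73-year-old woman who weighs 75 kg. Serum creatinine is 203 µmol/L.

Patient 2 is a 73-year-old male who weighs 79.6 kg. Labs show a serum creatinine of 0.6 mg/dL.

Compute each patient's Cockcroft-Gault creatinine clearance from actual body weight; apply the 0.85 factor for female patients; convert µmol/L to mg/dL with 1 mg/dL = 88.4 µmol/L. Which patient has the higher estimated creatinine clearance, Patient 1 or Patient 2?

Patient 2

Patient 1: SCr = 203 / 88.4 = 2.296 mg/dL
Patient 1: CrCl = (140 − 73) × 75 / (72 × 2.296) × 0.85 = 5025.0 / 165.31 × 0.85 ≈ 25.8 mL/min
Patient 2: CrCl = (140 − 73) × 79.6 / (72 × 0.6) = 5333.2 / 43.20 ≈ 123.5 mL/min
25.8 vs 123.5 mL/min → Patient 2 is higher.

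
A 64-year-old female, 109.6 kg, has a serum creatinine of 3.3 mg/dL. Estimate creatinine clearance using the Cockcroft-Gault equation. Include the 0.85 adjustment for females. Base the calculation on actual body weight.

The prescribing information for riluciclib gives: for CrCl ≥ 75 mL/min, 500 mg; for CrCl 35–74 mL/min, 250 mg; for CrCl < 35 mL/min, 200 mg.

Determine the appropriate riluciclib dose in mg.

CrCl = (140 − 64) × 109.6 / (72 × 3.3) × 0.85 = 8329.6 / 237.60 × 0.85 ≈ 29.8 mL/min
CrCl ≈ 30 mL/min → bracket < 35 mL/min.
Dose for this bracket: 200 mg.

200 mg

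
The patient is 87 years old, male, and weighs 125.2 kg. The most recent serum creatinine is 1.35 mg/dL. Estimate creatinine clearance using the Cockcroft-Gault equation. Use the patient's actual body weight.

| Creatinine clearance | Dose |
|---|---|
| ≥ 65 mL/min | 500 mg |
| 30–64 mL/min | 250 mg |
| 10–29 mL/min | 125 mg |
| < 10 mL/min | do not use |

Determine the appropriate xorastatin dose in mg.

500 mg

CrCl = (140 − 87) × 125.2 / (72 × 1.35) = 6635.6 / 97.20 ≈ 68.3 mL/min
CrCl ≈ 68 mL/min → bracket ≥ 65 mL/min.
Dose for this bracket: 500 mg.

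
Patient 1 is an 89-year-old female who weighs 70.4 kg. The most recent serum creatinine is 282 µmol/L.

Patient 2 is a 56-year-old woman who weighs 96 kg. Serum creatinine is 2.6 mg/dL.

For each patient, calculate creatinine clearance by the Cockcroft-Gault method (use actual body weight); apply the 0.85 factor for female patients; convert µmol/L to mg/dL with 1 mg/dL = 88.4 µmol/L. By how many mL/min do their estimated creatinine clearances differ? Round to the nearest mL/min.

Patient 1: SCr = 282 / 88.4 = 3.19 mg/dL
Patient 1: CrCl = (140 − 89) × 70.4 / (72 × 3.19) × 0.85 = 3590.4 / 229.68 × 0.85 ≈ 13.3 mL/min
Patient 2: CrCl = (140 − 56) × 96 / (72 × 2.6) × 0.85 = 8064.0 / 187.20 × 0.85 ≈ 36.6 mL/min
|13.3 − 36.6| = 23.3 mL/min

23 mL/min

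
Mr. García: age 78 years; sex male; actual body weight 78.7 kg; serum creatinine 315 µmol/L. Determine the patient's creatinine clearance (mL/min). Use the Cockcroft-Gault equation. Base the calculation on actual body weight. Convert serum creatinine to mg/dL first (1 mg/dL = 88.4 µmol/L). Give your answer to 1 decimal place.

SCr = 315 / 88.4 = 3.563 mg/dL
CrCl = (140 − 78) × 78.7 / (72 × 3.563) = 4879.4 / 256.54 ≈ 19.0 mL/min

19.0 mL/min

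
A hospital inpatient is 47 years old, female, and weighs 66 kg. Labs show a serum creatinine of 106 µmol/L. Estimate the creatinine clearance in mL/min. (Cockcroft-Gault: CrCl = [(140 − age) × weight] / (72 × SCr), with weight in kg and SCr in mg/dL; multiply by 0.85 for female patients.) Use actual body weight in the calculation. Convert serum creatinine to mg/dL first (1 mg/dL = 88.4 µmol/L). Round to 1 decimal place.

SCr = 106 / 88.4 = 1.199 mg/dL
CrCl = (140 − 47) × 66 / (72 × 1.199) × 0.85 = 6138.0 / 86.33 × 0.85 ≈ 60.4 mL/min

60.4 mL/min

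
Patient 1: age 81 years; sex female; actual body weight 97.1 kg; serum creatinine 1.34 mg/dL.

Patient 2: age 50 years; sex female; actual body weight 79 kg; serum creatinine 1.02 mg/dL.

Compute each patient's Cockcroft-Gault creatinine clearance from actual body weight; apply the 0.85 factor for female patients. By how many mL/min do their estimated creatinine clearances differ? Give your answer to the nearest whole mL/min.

Patient 1: CrCl = (140 − 81) × 97.1 / (72 × 1.34) × 0.85 = 5728.9 / 96.48 × 0.85 ≈ 50.5 mL/min
Patient 2: CrCl = (140 − 50) × 79 / (72 × 1.02) × 0.85 = 7110.0 / 73.44 × 0.85 ≈ 82.3 mL/min
|50.5 − 82.3| = 31.8 mL/min

32 mL/min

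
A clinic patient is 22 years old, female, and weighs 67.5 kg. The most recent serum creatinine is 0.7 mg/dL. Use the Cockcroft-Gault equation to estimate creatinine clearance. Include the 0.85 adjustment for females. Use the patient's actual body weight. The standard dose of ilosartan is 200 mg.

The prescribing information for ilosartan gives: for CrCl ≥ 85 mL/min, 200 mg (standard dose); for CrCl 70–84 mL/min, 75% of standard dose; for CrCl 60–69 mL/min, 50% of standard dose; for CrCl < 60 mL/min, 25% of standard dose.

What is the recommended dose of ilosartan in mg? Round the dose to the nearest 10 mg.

200 mg

CrCl = (140 − 22) × 67.5 / (72 × 0.7) × 0.85 = 7965.0 / 50.40 × 0.85 ≈ 134.3 mL/min
CrCl ≈ 134 mL/min → bracket ≥ 85 mL/min.
100% of 200 mg = 200 mg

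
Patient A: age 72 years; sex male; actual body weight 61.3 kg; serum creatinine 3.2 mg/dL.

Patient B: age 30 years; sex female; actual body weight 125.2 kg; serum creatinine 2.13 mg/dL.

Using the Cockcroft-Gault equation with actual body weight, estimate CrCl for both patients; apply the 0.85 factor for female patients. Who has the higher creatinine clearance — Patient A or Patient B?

Patient A: CrCl = (140 − 72) × 61.3 / (72 × 3.2) = 4168.4 / 230.40 ≈ 18.1 mL/min
Patient B: CrCl = (140 − 30) × 125.2 / (72 × 2.13) × 0.85 = 13772.0 / 153.36 × 0.85 ≈ 76.3 mL/min
18.1 vs 76.3 mL/min → Patient B is higher.

Patient B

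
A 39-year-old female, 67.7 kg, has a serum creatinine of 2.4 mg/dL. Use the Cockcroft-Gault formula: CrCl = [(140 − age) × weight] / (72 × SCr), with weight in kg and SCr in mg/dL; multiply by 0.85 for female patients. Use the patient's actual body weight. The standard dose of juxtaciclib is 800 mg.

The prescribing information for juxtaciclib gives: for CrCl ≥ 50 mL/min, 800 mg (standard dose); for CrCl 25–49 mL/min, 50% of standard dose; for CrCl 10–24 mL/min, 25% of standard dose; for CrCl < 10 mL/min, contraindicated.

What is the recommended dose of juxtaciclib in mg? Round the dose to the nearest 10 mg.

400 mg

CrCl = (140 − 39) × 67.7 / (72 × 2.4) × 0.85 = 6837.7 / 172.80 × 0.85 ≈ 33.6 mL/min
CrCl ≈ 34 mL/min → bracket 25–49 mL/min.
50% of 800 mg = 400 mg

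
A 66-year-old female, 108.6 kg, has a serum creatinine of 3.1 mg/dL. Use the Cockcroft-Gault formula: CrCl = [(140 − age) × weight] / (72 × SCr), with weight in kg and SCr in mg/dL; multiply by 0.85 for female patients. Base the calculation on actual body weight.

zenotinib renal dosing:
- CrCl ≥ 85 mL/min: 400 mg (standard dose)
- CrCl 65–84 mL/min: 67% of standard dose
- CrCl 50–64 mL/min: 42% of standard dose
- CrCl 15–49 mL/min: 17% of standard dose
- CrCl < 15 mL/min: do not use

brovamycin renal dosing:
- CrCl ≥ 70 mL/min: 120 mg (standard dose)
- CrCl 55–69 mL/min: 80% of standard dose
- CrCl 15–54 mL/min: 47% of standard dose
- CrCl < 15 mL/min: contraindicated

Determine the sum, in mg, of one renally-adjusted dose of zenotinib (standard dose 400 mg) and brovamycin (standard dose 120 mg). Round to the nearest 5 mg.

CrCl = (140 − 66) × 108.6 / (72 × 3.1) × 0.85 = 8036.4 / 223.20 × 0.85 ≈ 30.6 mL/min
CrCl ≈ 31 mL/min.
zenotinib: 15–49 mL/min → 17% of 400 mg = 68 mg.
brovamycin: 15–54 mL/min → 47% of 120 mg = 56.4 mg.
Total = 68 + 56.4 = 124.4 mg.

125 mg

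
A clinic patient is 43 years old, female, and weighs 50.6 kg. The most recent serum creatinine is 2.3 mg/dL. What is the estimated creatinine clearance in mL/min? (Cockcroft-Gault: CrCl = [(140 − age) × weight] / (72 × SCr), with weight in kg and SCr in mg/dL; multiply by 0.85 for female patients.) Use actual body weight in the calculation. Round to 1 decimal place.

25.2 mL/min

CrCl = (140 − 43) × 50.6 / (72 × 2.3) × 0.85 = 4908.2 / 165.60 × 0.85 ≈ 25.2 mL/min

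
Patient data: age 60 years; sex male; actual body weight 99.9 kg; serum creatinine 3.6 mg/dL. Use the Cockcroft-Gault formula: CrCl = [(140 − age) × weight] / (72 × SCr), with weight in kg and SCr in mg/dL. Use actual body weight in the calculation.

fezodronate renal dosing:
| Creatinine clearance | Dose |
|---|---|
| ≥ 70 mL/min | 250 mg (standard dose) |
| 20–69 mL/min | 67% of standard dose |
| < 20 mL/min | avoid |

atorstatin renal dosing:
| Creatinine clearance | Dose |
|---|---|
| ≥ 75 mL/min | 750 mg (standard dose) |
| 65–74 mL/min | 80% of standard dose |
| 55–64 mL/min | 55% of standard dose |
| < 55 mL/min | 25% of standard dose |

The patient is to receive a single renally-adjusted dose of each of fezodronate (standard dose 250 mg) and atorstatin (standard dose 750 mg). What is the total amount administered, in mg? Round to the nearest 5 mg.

355 mg

CrCl = (140 − 60) × 99.9 / (72 × 3.6) = 7992.0 / 259.20 ≈ 30.8 mL/min
CrCl ≈ 31 mL/min.
fezodronate: 20–69 mL/min → 67% of 250 mg = 167.5 mg.
atorstatin: < 55 mL/min → 25% of 750 mg = 187.5 mg.
Total = 167.5 + 187.5 = 355 mg.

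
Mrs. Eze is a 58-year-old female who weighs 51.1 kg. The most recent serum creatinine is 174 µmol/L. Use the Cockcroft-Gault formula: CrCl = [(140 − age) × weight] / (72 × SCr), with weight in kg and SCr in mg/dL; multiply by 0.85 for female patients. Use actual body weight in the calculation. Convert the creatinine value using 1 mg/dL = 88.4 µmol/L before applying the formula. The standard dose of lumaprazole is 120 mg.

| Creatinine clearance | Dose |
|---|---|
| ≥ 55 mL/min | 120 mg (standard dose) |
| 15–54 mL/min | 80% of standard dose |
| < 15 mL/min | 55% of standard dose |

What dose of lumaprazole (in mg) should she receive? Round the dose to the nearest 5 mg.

95 mg

SCr = 174 / 88.4 = 1.968 mg/dL
CrCl = (140 − 58) × 51.1 / (72 × 1.968) × 0.85 = 4190.2 / 141.70 × 0.85 ≈ 25.1 mL/min
CrCl ≈ 25 mL/min → bracket 15–54 mL/min.
80% of 120 mg = 96 mg → 95 mg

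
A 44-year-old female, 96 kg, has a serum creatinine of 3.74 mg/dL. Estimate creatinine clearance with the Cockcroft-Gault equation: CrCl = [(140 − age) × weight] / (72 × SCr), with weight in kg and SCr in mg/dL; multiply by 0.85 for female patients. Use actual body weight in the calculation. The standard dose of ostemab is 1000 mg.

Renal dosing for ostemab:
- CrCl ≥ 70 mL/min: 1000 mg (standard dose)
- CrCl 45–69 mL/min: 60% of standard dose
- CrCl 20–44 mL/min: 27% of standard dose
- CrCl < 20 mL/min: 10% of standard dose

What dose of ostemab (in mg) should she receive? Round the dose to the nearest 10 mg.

CrCl = (140 − 44) × 96 / (72 × 3.74) × 0.85 = 9216.0 / 269.28 × 0.85 ≈ 29.1 mL/min
CrCl ≈ 29 mL/min → bracket 20–44 mL/min.
27% of 1000 mg = 270 mg

270 mg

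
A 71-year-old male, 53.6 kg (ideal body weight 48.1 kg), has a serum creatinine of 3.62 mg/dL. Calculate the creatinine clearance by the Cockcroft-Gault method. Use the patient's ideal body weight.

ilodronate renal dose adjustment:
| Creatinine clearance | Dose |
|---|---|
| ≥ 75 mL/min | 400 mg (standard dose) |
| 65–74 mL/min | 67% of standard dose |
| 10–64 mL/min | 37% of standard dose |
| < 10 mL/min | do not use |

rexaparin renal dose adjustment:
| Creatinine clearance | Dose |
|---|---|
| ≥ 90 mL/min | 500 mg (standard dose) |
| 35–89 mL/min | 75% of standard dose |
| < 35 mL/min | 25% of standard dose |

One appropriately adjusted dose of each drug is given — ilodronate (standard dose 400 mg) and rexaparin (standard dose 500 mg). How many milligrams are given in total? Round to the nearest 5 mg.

275 mg

CrCl = (140 − 71) × 48.1 / (72 × 3.62) = 3318.9 / 260.64 ≈ 12.7 mL/min
CrCl ≈ 13 mL/min.
ilodronate: 10–64 mL/min → 37% of 400 mg = 148 mg.
rexaparin: < 35 mL/min → 25% of 500 mg = 125 mg.
Total = 148 + 125 = 273 mg.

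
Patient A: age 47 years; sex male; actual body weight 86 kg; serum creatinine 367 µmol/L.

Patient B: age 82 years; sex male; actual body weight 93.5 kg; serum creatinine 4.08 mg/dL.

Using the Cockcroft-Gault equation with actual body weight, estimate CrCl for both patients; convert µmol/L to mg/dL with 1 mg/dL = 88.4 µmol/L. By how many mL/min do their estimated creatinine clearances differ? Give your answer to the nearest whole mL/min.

8 mL/min

Patient A: SCr = 367 / 88.4 = 4.152 mg/dL
Patient A: CrCl = (140 − 47) × 86 / (72 × 4.152) = 7998.0 / 298.94 ≈ 26.8 mL/min
Patient B: CrCl = (140 − 82) × 93.5 / (72 × 4.08) = 5423.0 / 293.76 ≈ 18.5 mL/min
|26.8 − 18.5| = 8.3 mL/min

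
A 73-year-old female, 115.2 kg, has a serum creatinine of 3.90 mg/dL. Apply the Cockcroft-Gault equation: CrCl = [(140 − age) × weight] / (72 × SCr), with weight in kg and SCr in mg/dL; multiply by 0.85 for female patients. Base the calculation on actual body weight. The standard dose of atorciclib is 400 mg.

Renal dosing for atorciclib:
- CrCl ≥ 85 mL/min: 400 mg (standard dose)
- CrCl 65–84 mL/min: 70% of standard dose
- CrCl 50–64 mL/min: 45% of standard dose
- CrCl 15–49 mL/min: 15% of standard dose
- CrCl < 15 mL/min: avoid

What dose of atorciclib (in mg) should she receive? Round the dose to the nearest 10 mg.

60 mg

CrCl = (140 − 73) × 115.2 / (72 × 3.9) × 0.85 = 7718.4 / 280.80 × 0.85 ≈ 23.4 mL/min
CrCl ≈ 23 mL/min → bracket 15–49 mL/min.
15% of 400 mg = 60 mg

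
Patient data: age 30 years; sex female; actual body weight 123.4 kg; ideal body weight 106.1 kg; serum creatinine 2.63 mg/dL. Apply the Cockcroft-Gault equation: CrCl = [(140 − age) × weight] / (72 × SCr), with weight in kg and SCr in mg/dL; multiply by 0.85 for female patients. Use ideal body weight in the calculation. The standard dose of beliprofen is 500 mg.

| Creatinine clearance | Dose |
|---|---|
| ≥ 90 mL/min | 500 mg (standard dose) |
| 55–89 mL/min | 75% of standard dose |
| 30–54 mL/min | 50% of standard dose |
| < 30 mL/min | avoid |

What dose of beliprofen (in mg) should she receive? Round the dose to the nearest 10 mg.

250 mg

CrCl = (140 − 30) × 106.1 / (72 × 2.63) × 0.85 = 11671.0 / 189.36 × 0.85 ≈ 52.4 mL/min
CrCl ≈ 52 mL/min → bracket 30–54 mL/min.
50% of 500 mg = 250 mg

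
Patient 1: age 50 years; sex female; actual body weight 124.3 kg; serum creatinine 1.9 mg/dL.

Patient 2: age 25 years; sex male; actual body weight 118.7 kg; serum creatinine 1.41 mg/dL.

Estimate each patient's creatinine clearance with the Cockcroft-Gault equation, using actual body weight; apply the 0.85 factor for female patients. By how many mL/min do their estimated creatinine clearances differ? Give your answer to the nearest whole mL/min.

Patient 1: CrCl = (140 − 50) × 124.3 / (72 × 1.9) × 0.85 = 11187.0 / 136.80 × 0.85 ≈ 69.5 mL/min
Patient 2: CrCl = (140 − 25) × 118.7 / (72 × 1.41) = 13650.5 / 101.52 ≈ 134.5 mL/min
|69.5 − 134.5| = 65.0 mL/min

65 mL/min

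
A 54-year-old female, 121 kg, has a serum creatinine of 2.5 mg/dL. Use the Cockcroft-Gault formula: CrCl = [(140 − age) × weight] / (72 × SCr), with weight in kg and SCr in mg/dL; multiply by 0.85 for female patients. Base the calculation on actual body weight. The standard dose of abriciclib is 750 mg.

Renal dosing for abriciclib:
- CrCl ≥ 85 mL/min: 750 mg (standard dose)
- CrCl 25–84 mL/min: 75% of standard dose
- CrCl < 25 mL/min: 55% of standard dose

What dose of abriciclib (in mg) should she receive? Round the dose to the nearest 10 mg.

560 mg

CrCl = (140 − 54) × 121 / (72 × 2.5) × 0.85 = 10406.0 / 180.00 × 0.85 ≈ 49.1 mL/min
CrCl ≈ 49 mL/min → bracket 25–84 mL/min.
75% of 750 mg = 562.5 mg → 560 mg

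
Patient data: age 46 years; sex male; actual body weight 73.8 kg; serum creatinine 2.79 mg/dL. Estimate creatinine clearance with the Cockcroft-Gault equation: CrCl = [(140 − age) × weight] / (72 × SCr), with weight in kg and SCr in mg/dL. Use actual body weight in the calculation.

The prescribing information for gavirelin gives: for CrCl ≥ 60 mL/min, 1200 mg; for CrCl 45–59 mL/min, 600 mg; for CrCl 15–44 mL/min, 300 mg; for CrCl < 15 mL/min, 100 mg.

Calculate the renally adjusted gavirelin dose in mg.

CrCl = (140 − 46) × 73.8 / (72 × 2.79) = 6937.2 / 200.88 ≈ 34.5 mL/min
CrCl ≈ 35 mL/min → bracket 15–44 mL/min.
Dose for this bracket: 300 mg.

300 mg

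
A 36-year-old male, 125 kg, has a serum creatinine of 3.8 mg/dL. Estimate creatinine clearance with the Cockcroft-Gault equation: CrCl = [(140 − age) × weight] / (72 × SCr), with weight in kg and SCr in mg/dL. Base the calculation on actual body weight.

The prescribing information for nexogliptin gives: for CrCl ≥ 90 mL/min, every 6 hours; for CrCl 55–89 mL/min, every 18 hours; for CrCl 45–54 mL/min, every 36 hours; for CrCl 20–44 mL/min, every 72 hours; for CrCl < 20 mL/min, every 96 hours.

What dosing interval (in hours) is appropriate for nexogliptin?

every 36 hours

CrCl = (140 − 36) × 125 / (72 × 3.8) = 13000.0 / 273.60 ≈ 47.5 mL/min
CrCl ≈ 48 mL/min → bracket 45–54 mL/min → every 36 hours.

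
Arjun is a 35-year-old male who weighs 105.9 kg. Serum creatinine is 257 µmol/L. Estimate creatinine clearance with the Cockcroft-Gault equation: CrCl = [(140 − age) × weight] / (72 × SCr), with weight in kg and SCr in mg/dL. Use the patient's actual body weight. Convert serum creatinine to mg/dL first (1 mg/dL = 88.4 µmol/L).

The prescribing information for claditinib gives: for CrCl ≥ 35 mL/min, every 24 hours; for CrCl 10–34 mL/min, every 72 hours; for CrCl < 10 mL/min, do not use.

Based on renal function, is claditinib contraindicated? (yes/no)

no

SCr = 257 / 88.4 = 2.907 mg/dL
CrCl = (140 − 35) × 105.9 / (72 × 2.907) = 11119.5 / 209.30 ≈ 53.1 mL/min
CrCl ≈ 53 mL/min, which is ≥ 10 mL/min.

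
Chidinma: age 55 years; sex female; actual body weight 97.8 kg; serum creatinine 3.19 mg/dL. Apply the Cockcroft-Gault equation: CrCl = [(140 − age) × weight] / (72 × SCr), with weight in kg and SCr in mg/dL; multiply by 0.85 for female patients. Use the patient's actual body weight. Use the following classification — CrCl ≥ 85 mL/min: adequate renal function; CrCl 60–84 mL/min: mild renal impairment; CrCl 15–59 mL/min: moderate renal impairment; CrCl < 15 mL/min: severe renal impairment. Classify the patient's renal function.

CrCl = (140 − 55) × 97.8 / (72 × 3.19) × 0.85 = 8313.0 / 229.68 × 0.85 ≈ 30.8 mL/min
31 mL/min falls in the 'moderate renal impairment' range.

moderate renal impairment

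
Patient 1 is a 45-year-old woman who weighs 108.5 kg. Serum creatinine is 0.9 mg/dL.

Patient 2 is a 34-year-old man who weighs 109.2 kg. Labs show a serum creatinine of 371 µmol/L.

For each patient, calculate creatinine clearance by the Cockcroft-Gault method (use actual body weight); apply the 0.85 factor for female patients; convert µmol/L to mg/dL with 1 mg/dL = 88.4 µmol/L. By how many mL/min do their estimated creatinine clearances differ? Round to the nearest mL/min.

97 mL/min

Patient 1: CrCl = (140 − 45) × 108.5 / (72 × 0.9) × 0.85 = 10307.5 / 64.80 × 0.85 ≈ 135.2 mL/min
Patient 2: SCr = 371 / 88.4 = 4.197 mg/dL
Patient 2: CrCl = (140 − 34) × 109.2 / (72 × 4.197) = 11575.2 / 302.18 ≈ 38.3 mL/min
|135.2 − 38.3| = 96.9 mL/min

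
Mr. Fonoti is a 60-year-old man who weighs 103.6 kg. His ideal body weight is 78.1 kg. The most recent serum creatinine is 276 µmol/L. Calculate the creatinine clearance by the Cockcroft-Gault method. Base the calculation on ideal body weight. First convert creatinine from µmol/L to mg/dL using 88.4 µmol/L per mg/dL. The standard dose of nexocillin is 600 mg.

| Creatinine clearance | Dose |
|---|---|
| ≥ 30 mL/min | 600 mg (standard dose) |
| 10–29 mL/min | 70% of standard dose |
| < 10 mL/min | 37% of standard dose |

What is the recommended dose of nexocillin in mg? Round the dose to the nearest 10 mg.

SCr = 276 / 88.4 = 3.122 mg/dL
CrCl = (140 − 60) × 78.1 / (72 × 3.122) = 6248.0 / 224.78 ≈ 27.8 mL/min
CrCl ≈ 28 mL/min → bracket 10–29 mL/min.
70% of 600 mg = 420 mg

420 mg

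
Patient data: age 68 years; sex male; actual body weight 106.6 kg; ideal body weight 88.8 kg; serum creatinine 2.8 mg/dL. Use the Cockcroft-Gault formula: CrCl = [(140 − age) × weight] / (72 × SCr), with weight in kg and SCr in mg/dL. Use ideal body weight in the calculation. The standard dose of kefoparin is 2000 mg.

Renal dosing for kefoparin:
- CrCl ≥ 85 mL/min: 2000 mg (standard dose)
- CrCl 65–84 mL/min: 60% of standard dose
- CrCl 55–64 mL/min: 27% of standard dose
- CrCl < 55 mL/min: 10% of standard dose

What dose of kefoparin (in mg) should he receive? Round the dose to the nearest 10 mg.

CrCl = (140 − 68) × 88.8 / (72 × 2.8) = 6393.6 / 201.60 ≈ 31.7 mL/min
CrCl ≈ 32 mL/min → bracket < 55 mL/min.
10% of 2000 mg = 200 mg

200 mg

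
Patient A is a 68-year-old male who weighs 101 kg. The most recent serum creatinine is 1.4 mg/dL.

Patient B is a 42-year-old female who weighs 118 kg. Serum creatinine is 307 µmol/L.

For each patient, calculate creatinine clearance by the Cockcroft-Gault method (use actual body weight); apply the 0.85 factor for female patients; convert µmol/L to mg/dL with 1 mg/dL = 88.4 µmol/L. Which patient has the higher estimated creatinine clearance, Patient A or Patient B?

Patient A: CrCl = (140 − 68) × 101 / (72 × 1.4) = 7272.0 / 100.80 ≈ 72.1 mL/min
Patient B: SCr = 307 / 88.4 = 3.473 mg/dL
Patient B: CrCl = (140 − 42) × 118 / (72 × 3.473) × 0.85 = 11564.0 / 250.06 × 0.85 ≈ 39.3 mL/min
72.1 vs 39.3 mL/min → Patient A is higher.

Patient A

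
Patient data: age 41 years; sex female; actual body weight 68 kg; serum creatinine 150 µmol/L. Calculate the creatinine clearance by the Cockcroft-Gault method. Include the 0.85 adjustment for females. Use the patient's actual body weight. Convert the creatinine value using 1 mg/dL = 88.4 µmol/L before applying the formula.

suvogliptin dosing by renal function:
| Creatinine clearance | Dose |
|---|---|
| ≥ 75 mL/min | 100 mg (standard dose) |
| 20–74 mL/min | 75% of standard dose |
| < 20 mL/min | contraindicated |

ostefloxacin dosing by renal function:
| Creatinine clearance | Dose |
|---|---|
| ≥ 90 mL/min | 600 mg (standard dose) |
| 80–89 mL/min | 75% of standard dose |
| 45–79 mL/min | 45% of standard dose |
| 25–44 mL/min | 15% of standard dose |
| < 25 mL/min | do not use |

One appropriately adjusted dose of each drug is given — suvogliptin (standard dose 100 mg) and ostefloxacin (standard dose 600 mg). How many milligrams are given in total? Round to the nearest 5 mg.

SCr = 150 / 88.4 = 1.697 mg/dL
CrCl = (140 − 41) × 68 / (72 × 1.697) × 0.85 = 6732.0 / 122.18 × 0.85 ≈ 46.8 mL/min
CrCl ≈ 47 mL/min.
suvogliptin: 20–74 mL/min → 75% of 100 mg = 75 mg.
ostefloxacin: 45–79 mL/min → 45% of 600 mg = 270 mg.
Total = 75 + 270 = 345 mg.

345 mg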